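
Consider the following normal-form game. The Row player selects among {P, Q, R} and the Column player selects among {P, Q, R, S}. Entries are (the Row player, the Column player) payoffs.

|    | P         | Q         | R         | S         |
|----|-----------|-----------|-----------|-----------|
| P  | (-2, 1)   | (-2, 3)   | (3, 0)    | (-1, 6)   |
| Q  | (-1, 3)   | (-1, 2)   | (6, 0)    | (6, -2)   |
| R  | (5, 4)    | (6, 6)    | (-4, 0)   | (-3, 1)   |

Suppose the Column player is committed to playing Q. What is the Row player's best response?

With the Column player fixed at Q, the Row player's payoffs are: P → -2, Q → -1, R → 6.
The maximum is 6, achieved by R.

R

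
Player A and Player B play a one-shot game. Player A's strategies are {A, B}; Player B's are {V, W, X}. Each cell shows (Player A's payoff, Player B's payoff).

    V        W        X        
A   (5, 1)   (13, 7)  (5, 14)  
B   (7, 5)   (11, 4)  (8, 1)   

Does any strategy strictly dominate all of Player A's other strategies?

None

A strategy is strictly dominant if it gives Player A a strictly higher payoff than every other strategy, against every choice by the opponent.
A is not dominant: against V, B gives 7 > 5.
B is not dominant: against W, A gives 13 > 11.
No single strategy is best against every opponent action.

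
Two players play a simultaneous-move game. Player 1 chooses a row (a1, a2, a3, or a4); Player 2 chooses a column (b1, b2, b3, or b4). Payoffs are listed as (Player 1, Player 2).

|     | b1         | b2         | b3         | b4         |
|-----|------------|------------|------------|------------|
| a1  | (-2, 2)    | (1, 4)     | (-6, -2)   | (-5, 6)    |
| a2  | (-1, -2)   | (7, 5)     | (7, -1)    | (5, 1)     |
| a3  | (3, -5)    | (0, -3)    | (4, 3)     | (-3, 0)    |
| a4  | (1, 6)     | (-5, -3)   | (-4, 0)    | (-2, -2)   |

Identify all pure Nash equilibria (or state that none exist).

Check mutual best responses: a cell is a NE iff neither player can gain by unilaterally deviating.
Player 1's best responses — vs b1: a3 (payoff 3); vs b2: a2 (payoff 7); vs b3: a2 (payoff 7); vs b4: a2 (payoff 5).
Player 2's best responses — vs a1: b4 (payoff 6); vs a2: b2 (payoff 5); vs a3: b3 (payoff 3); vs a4: b1 (payoff 6).
The only mutual best response is (a2, b2); neither player gains by switching there.

(a2, b2)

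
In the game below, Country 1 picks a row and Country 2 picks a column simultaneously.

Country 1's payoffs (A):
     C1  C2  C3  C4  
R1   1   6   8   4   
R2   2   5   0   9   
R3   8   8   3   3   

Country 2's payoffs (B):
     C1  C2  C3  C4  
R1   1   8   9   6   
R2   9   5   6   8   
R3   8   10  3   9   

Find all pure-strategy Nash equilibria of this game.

(R1, C3) and (R3, C2)

Find each player's best response to every opponent strategy; NE are the intersections.
Country 1's best responses — vs C1: R3 (payoff 8); vs C2: R3 (payoff 8); vs C3: R1 (payoff 8); vs C4: R2 (payoff 9).
Country 2's best responses — vs R1: C3 (payoff 9); vs R2: C1 (payoff 9); vs R3: C2 (payoff 10).
Mutual best responses occur at (R1, C3) and (R3, C2); at each, neither player gains by switching.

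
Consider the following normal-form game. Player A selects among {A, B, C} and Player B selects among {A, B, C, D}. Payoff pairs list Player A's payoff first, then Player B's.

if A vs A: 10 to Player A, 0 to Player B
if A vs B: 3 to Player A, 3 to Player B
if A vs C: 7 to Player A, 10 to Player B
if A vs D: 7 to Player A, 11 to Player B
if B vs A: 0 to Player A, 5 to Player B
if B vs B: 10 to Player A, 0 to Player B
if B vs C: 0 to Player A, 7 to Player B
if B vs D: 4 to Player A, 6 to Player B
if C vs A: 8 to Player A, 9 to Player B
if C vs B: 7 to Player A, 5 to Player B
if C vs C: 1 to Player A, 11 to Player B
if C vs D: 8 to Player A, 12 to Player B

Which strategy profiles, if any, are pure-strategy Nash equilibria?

Find each player's best response to every opponent strategy; NE are the intersections.
Player A's best responses — vs A: A (payoff 10); vs B: B (payoff 10); vs C: A (payoff 7); vs D: C (payoff 8).
Player B's best responses — vs A: D (payoff 11); vs B: C (payoff 7); vs C: D (payoff 12).
The only mutual best response is (C, D); neither player gains by switching there.

(C, D)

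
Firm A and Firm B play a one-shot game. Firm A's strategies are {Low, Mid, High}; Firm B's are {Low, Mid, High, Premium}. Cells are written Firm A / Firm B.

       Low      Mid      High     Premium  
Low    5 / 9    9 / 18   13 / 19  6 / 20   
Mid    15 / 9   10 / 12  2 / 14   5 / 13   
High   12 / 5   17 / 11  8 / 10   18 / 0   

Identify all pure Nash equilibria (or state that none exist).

(High, Mid)

Find each player's best response to every opponent strategy; NE are the intersections.
Firm A's best responses — vs Low: Mid (payoff 15); vs Mid: High (payoff 17); vs High: Low (payoff 13); vs Premium: High (payoff 18).
Firm B's best responses — vs Low: Premium (payoff 20); vs Mid: High (payoff 14); vs High: Mid (payoff 11).
The only mutual best response is (High, Mid); neither player gains by switching there.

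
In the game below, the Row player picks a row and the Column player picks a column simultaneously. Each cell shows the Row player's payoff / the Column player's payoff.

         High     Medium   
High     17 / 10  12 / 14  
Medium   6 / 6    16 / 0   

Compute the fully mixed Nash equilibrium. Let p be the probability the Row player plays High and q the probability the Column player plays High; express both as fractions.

In a mixed NE each player is indifferent between their pure strategies, so the opponent's mix sets the indifference.
The Column player indifferent between High and Medium: p·10 + (1−p)·6 = p·14 + (1−p)·0 ⟹ 6 + 4p = 0 + 14p ⟹ p = 3/5.
The Row player indifferent between High and Medium: q·17 + (1−q)·12 = q·6 + (1−q)·16 ⟹ 12 + 5q = 16 + (-10)q ⟹ q = 4/15.

p = 3/5, q = 4/15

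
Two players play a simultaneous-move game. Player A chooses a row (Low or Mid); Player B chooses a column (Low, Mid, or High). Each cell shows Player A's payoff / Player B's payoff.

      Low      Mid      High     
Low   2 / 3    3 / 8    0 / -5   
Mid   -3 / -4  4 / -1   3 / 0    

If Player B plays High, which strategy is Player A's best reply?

With Player B fixed at High, Player A's payoffs are: Low → 0, Mid → 3.
The maximum is 3, achieved by Mid.

Mid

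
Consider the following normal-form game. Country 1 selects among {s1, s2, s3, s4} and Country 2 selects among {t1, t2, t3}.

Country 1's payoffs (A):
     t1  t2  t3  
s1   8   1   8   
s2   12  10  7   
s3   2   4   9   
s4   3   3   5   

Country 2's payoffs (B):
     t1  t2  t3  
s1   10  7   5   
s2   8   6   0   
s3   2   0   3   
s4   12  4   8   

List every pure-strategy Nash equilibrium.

(s2, t1) and (s3, t3)

Check mutual best responses: a cell is a NE iff neither player can gain by unilaterally deviating.
Country 1's best responses — vs t1: s2 (payoff 12); vs t2: s2 (payoff 10); vs t3: s3 (payoff 9).
Country 2's best responses — vs s1: t1 (payoff 10); vs s2: t1 (payoff 8); vs s3: t3 (payoff 3); vs s4: t1 (payoff 12).
Mutual best responses occur at (s2, t1) and (s3, t3); at each, neither player gains by switching.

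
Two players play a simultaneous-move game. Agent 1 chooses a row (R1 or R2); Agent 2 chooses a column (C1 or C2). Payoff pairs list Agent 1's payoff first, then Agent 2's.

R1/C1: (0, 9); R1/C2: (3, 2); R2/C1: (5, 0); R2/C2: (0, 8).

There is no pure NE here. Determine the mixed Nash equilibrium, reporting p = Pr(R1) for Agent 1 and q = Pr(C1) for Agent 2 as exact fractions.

p = 8/15, q = 3/8

Each player's mixing probability is pinned down by making the *other* player indifferent.
Agent 2 indifferent between C1 and C2: p·9 + (1−p)·0 = p·2 + (1−p)·8 ⟹ 0 + 9p = 8 + (-6)p ⟹ p = 8/15.
Agent 1 indifferent between R1 and R2: q·0 + (1−q)·3 = q·5 + (1−q)·0 ⟹ 3 + (-3)q = 0 + 5q ⟹ q = 3/8.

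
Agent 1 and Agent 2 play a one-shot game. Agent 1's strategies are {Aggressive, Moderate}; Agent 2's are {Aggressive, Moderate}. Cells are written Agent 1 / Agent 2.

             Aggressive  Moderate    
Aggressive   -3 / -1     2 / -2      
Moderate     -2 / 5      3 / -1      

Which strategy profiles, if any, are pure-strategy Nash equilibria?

(Moderate, Aggressive)

Check mutual best responses: a cell is a NE iff neither player can gain by unilaterally deviating.
Agent 1's best responses — vs Aggressive: Moderate (payoff -2); vs Moderate: Moderate (payoff 3).
Agent 2's best responses — vs Aggressive: Aggressive (payoff -1); vs Moderate: Aggressive (payoff 5).
The only mutual best response is (Moderate, Aggressive); neither player gains by switching there.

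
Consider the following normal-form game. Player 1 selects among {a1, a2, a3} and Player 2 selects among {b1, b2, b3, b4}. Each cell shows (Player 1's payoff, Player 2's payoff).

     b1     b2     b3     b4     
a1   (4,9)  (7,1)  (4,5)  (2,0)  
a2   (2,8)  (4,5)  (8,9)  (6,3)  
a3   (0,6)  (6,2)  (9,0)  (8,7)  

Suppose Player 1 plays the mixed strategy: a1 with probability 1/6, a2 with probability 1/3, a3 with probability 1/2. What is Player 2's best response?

b1

Compute Player 2's expected payoff from each pure strategy against the given mix.
b1: (1/6)·9 + (1/3)·8 + (1/2)·6 = 43/6
b2: (1/6)·1 + (1/3)·5 + (1/2)·2 = 17/6
b3: (1/6)·5 + (1/3)·9 + (1/2)·0 = 23/6
b4: (1/6)·0 + (1/3)·3 + (1/2)·7 = 9/2
Highest expected payoff is 43/6, from b1.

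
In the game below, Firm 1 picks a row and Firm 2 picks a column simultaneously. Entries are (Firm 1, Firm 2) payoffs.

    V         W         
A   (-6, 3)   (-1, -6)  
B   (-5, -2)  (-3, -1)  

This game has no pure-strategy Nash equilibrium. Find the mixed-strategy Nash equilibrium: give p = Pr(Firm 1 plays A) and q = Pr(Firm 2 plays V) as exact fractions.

p = 1/10, q = 2/3

Each player's mixing probability is pinned down by making the *other* player indifferent.
Firm 2 indifferent between V and W: p·3 + (1−p)·(-2) = p·(-6) + (1−p)·(-1) ⟹ (-2) + 5p = (-1) + (-5)p ⟹ p = 1/10.
Firm 1 indifferent between A and B: q·(-6) + (1−q)·(-1) = q·(-5) + (1−q)·(-3) ⟹ (-1) + (-5)q = (-3) + (-2)q ⟹ q = 2/3.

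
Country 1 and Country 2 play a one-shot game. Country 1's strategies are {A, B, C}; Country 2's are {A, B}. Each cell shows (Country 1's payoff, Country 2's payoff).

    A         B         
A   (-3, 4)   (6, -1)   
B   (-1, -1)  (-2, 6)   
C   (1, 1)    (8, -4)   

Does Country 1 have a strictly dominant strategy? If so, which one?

C

A strategy is strictly dominant if it gives Country 1 a strictly higher payoff than every other strategy, against every choice by the opponent.
C strictly dominates: vs A: 1 > each of {-3, -1}; vs B: 8 > each of {6, -2}.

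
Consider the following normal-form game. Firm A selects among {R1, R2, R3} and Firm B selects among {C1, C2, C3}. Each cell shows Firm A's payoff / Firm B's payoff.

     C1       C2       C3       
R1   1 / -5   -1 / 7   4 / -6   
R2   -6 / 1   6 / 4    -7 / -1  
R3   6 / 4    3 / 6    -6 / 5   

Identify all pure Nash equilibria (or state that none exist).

Check mutual best responses: a cell is a NE iff neither player can gain by unilaterally deviating.
Firm A's best responses — vs C1: R3 (payoff 6); vs C2: R2 (payoff 6); vs C3: R1 (payoff 4).
Firm B's best responses — vs R1: C2 (payoff 7); vs R2: C2 (payoff 4); vs R3: C2 (payoff 6).
The only mutual best response is (R2, C2); neither player gains by switching there.

(R2, C2)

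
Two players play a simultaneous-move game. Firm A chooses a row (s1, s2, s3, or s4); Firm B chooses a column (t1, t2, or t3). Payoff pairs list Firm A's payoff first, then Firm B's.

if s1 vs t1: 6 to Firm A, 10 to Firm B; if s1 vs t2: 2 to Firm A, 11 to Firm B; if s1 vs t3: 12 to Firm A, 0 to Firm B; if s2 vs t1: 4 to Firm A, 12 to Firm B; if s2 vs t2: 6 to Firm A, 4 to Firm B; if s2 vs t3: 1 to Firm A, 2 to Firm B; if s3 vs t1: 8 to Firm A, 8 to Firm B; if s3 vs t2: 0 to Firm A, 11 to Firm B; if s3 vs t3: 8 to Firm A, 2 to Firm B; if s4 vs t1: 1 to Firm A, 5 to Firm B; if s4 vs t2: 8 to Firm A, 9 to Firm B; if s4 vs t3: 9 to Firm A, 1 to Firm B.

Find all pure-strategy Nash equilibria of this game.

(s4, t2)

Find each player's best response to every opponent strategy; NE are the intersections.
Firm A's best responses — vs t1: s3 (payoff 8); vs t2: s4 (payoff 8); vs t3: s1 (payoff 12).
Firm B's best responses — vs s1: t2 (payoff 11); vs s2: t1 (payoff 12); vs s3: t2 (payoff 11); vs s4: t2 (payoff 9).
The only mutual best response is (s4, t2); neither player gains by switching there.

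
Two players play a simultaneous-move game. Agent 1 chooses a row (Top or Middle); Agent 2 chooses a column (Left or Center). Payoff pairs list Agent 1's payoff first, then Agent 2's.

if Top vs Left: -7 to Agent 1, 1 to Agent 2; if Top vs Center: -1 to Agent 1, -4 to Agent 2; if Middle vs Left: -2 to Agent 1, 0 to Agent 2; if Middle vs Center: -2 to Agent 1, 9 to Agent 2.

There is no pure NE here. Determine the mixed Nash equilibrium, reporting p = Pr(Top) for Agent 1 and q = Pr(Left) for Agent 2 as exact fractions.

p = 9/14, q = 1/6

In a mixed NE each player is indifferent between their pure strategies, so the opponent's mix sets the indifference.
Agent 2 indifferent between Left and Center: p·1 + (1−p)·0 = p·(-4) + (1−p)·9 ⟹ 0 + 1p = 9 + (-13)p ⟹ p = 9/14.
Agent 1 indifferent between Top and Middle: q·(-7) + (1−q)·(-1) = q·(-2) + (1−q)·(-2) ⟹ (-1) + (-6)q = (-2) + 0q ⟹ q = 1/6.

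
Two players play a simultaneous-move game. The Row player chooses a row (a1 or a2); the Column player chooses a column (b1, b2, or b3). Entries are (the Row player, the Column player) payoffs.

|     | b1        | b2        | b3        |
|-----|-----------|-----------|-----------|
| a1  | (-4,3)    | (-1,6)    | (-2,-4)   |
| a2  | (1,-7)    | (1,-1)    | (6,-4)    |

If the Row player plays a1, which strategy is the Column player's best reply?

With the Row player fixed at a1, the Column player's payoffs are: b1 → 3, b2 → 6, b3 → -4.
The maximum is 6, achieved by b2.

b2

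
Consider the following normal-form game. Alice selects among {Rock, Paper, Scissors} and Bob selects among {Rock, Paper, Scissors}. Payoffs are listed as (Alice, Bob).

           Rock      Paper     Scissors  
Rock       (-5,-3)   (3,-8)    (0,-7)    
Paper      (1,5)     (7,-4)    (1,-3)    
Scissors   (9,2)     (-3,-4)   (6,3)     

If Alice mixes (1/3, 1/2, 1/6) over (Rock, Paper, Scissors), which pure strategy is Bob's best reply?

Compute Bob's expected payoff from each pure strategy against the given mix.
Rock: (1/3)·(-3) + (1/2)·5 + (1/6)·2 = 11/6
Paper: (1/3)·(-8) + (1/2)·(-4) + (1/6)·(-4) = -16/3
Scissors: (1/3)·(-7) + (1/2)·(-3) + (1/6)·3 = -10/3
Highest expected payoff is 11/6, from Rock.

Rock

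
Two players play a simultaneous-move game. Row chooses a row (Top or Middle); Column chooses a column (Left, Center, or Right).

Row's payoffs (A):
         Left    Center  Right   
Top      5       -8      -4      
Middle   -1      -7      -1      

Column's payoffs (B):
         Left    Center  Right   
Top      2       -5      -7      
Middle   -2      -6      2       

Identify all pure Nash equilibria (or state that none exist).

Check mutual best responses: a cell is a NE iff neither player can gain by unilaterally deviating.
Row's best responses — vs Left: Top (payoff 5); vs Center: Middle (payoff -7); vs Right: Middle (payoff -1).
Column's best responses — vs Top: Left (payoff 2); vs Middle: Right (payoff 2).
Mutual best responses occur at (Top, Left) and (Middle, Right); at each, neither player gains by switching.

(Top, Left) and (Middle, Right)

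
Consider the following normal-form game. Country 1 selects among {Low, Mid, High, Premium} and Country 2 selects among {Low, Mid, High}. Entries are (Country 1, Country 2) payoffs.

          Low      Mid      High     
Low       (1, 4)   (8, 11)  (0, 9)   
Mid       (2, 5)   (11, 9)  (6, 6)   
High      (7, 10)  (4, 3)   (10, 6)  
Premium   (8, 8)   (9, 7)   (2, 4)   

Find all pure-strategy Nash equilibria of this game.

A profile is a Nash equilibrium when each player is best-responding to the other.
Country 1's best responses — vs Low: Premium (payoff 8); vs Mid: Mid (payoff 11); vs High: High (payoff 10).
Country 2's best responses — vs Low: Mid (payoff 11); vs Mid: Mid (payoff 9); vs High: Low (payoff 10); vs Premium: Low (payoff 8).
Mutual best responses occur at (Mid, Mid) and (Premium, Low); at each, neither player gains by switching.

(Mid, Mid) and (Premium, Low)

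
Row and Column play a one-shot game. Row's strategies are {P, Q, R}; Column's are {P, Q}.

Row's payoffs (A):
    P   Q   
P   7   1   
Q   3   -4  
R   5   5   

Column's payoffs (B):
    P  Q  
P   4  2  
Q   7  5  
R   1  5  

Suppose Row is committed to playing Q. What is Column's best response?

P

With Row fixed at Q, Column's payoffs are: P → 7, Q → 5.
The maximum is 7, achieved by P.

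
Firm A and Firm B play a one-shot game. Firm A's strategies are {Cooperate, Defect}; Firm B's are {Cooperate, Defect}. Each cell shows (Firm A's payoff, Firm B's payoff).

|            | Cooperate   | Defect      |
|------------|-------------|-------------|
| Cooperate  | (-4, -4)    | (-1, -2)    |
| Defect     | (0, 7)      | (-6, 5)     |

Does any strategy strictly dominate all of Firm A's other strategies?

None

A strategy is strictly dominant if it gives Firm A a strictly higher payoff than every other strategy, against every choice by the opponent.
Cooperate is not dominant: against Cooperate, Defect gives 0 > -4.
Defect is not dominant: against Defect, Cooperate gives -1 > -6.
No single strategy is best against every opponent action.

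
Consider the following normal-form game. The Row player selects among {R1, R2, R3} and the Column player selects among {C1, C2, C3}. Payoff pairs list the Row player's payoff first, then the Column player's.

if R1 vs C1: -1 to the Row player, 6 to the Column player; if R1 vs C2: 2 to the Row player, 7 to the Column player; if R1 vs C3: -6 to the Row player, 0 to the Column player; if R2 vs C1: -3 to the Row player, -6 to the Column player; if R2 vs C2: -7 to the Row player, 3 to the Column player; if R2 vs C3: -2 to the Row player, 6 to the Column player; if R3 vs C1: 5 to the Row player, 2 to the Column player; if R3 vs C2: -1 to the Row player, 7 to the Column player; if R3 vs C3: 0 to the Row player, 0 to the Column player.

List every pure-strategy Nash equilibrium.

(R1, C2)

Find each player's best response to every opponent strategy; NE are the intersections.
The Row player's best responses — vs C1: R3 (payoff 5); vs C2: R1 (payoff 2); vs C3: R3 (payoff 0).
The Column player's best responses — vs R1: C2 (payoff 7); vs R2: C3 (payoff 6); vs R3: C2 (payoff 7).
The only mutual best response is (R1, C2); neither player gains by switching there.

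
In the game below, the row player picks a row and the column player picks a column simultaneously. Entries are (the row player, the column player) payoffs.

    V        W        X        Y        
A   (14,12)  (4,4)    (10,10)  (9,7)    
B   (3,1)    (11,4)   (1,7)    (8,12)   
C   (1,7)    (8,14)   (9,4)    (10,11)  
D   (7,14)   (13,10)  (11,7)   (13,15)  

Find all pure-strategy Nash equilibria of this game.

(A, V) and (D, Y)

A profile is a Nash equilibrium when each player is best-responding to the other.
The row player's best responses — vs V: A (payoff 14); vs W: D (payoff 13); vs X: D (payoff 11); vs Y: D (payoff 13).
The column player's best responses — vs A: V (payoff 12); vs B: Y (payoff 12); vs C: W (payoff 14); vs D: Y (payoff 15).
Mutual best responses occur at (A, V) and (D, Y); at each, neither player gains by switching.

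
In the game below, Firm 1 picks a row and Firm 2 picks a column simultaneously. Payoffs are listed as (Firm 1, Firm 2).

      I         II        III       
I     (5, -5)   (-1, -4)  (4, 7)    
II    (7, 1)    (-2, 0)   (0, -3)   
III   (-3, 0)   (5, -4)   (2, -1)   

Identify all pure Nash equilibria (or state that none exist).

Find each player's best response to every opponent strategy; NE are the intersections.
Firm 1's best responses — vs I: II (payoff 7); vs II: III (payoff 5); vs III: I (payoff 4).
Firm 2's best responses — vs I: III (payoff 7); vs II: I (payoff 1); vs III: I (payoff 0).
Mutual best responses occur at (I, III) and (II, I); at each, neither player gains by switching.

(I, III) and (II, I)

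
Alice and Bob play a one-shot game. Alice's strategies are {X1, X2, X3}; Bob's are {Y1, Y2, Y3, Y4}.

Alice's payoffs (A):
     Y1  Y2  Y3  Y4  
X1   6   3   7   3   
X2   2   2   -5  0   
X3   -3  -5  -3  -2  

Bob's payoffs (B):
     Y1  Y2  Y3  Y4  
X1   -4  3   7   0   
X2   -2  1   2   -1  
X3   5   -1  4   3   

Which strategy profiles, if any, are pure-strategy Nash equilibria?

(X1, Y3)

Check mutual best responses: a cell is a NE iff neither player can gain by unilaterally deviating.
Alice's best responses — vs Y1: X1 (payoff 6); vs Y2: X1 (payoff 3); vs Y3: X1 (payoff 7); vs Y4: X1 (payoff 3).
Bob's best responses — vs X1: Y3 (payoff 7); vs X2: Y3 (payoff 2); vs X3: Y1 (payoff 5).
The only mutual best response is (X1, Y3); neither player gains by switching there.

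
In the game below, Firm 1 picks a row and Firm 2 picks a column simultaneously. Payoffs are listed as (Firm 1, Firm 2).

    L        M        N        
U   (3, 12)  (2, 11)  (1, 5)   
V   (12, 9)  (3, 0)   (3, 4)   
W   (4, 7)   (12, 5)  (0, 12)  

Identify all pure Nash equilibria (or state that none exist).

(V, L)

Check mutual best responses: a cell is a NE iff neither player can gain by unilaterally deviating.
Firm 1's best responses — vs L: V (payoff 12); vs M: W (payoff 12); vs N: V (payoff 3).
Firm 2's best responses — vs U: L (payoff 12); vs V: L (payoff 9); vs W: N (payoff 12).
The only mutual best response is (V, L); neither player gains by switching there.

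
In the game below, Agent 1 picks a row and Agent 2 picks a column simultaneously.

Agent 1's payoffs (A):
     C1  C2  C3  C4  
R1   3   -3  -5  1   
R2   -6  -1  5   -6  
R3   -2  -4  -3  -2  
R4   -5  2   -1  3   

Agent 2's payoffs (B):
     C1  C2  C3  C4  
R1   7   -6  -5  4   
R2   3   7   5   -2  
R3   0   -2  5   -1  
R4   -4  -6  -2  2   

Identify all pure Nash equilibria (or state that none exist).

(R1, C1) and (R4, C4)

A profile is a Nash equilibrium when each player is best-responding to the other.
Agent 1's best responses — vs C1: R1 (payoff 3); vs C2: R4 (payoff 2); vs C3: R2 (payoff 5); vs C4: R4 (payoff 3).
Agent 2's best responses — vs R1: C1 (payoff 7); vs R2: C2 (payoff 7); vs R3: C3 (payoff 5); vs R4: C4 (payoff 2).
Mutual best responses occur at (R1, C1) and (R4, C4); at each, neither player gains by switching.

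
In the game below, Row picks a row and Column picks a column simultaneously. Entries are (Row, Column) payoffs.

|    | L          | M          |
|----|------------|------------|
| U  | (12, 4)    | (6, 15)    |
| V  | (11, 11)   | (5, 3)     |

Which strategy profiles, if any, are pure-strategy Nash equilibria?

A profile is a Nash equilibrium when each player is best-responding to the other.
Row's best responses — vs L: U (payoff 12); vs M: U (payoff 6).
Column's best responses — vs U: M (payoff 15); vs V: L (payoff 11).
The only mutual best response is (U, M); neither player gains by switching there.

(U, M)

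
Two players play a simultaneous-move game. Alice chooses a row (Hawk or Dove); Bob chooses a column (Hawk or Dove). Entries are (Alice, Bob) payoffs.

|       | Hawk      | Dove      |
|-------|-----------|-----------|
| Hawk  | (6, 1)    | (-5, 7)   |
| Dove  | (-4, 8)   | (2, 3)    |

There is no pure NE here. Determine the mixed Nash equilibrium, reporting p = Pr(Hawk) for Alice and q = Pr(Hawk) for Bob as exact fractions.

p = 5/11, q = 7/17

Each player's mixing probability is pinned down by making the *other* player indifferent.
Bob indifferent between Hawk and Dove: p·1 + (1−p)·8 = p·7 + (1−p)·3 ⟹ 8 + (-7)p = 3 + 4p ⟹ p = 5/11.
Alice indifferent between Hawk and Dove: q·6 + (1−q)·(-5) = q·(-4) + (1−q)·2 ⟹ (-5) + 11q = 2 + (-6)q ⟹ q = 7/17.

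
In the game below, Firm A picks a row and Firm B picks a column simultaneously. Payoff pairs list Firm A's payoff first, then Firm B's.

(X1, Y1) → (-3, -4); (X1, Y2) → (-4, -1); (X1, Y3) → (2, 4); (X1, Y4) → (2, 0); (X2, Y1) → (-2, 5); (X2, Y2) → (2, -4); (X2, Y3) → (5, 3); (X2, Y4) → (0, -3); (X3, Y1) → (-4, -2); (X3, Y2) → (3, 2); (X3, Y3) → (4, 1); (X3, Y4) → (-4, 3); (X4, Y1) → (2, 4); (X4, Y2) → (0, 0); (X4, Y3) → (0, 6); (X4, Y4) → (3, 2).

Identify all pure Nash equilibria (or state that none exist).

None

A profile is a Nash equilibrium when each player is best-responding to the other.
Firm A's best responses — vs Y1: X4 (payoff 2); vs Y2: X3 (payoff 3); vs Y3: X2 (payoff 5); vs Y4: X4 (payoff 3).
Firm B's best responses — vs X1: Y3 (payoff 4); vs X2: Y1 (payoff 5); vs X3: Y4 (payoff 3); vs X4: Y3 (payoff 6).
No cell has both players best-responding. For instance, Firm A's best reply to Y4 is X4, but against X4 Firm B prefers Y3 over Y4.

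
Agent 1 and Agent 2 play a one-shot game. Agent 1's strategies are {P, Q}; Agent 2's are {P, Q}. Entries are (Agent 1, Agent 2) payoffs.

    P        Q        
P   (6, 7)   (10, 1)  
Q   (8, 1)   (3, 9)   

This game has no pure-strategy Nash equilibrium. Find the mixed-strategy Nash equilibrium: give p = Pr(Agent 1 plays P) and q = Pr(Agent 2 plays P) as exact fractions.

Each player's mixing probability is pinned down by making the *other* player indifferent.
Agent 2 indifferent between P and Q: p·7 + (1−p)·1 = p·1 + (1−p)·9 ⟹ 1 + 6p = 9 + (-8)p ⟹ p = 4/7.
Agent 1 indifferent between P and Q: q·6 + (1−q)·10 = q·8 + (1−q)·3 ⟹ 10 + (-4)q = 3 + 5q ⟹ q = 7/9.

p = 4/7, q = 7/9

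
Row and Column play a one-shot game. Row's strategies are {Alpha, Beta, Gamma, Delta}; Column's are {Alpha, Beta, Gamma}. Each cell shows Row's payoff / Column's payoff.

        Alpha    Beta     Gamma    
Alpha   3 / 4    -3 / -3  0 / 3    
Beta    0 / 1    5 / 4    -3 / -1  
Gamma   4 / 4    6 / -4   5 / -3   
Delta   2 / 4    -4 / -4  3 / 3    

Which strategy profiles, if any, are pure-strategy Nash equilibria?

Check mutual best responses: a cell is a NE iff neither player can gain by unilaterally deviating.
Row's best responses — vs Alpha: Gamma (payoff 4); vs Beta: Gamma (payoff 6); vs Gamma: Gamma (payoff 5).
Column's best responses — vs Alpha: Alpha (payoff 4); vs Beta: Beta (payoff 4); vs Gamma: Alpha (payoff 4); vs Delta: Alpha (payoff 4).
The only mutual best response is (Gamma, Alpha); neither player gains by switching there.

(Gamma, Alpha)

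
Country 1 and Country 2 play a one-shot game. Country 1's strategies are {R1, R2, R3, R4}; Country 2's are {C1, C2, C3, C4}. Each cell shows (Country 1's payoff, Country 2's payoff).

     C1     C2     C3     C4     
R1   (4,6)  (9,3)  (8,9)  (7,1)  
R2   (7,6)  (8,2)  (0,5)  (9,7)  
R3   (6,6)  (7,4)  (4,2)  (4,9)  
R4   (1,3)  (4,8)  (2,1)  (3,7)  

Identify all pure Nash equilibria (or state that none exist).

(R1, C3) and (R2, C4)

Check mutual best responses: a cell is a NE iff neither player can gain by unilaterally deviating.
Country 1's best responses — vs C1: R2 (payoff 7); vs C2: R1 (payoff 9); vs C3: R1 (payoff 8); vs C4: R2 (payoff 9).
Country 2's best responses — vs R1: C3 (payoff 9); vs R2: C4 (payoff 7); vs R3: C4 (payoff 9); vs R4: C2 (payoff 8).
Mutual best responses occur at (R1, C3) and (R2, C4); at each, neither player gains by switching.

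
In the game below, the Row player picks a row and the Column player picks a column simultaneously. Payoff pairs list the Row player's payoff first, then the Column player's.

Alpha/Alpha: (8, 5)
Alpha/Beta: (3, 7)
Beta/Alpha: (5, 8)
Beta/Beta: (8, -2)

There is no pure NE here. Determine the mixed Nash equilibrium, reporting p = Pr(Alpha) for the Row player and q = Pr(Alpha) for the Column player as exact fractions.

p = 5/6, q = 5/8

In a mixed NE each player is indifferent between their pure strategies, so the opponent's mix sets the indifference.
The Column player indifferent between Alpha and Beta: p·5 + (1−p)·8 = p·7 + (1−p)·(-2) ⟹ 8 + (-3)p = (-2) + 9p ⟹ p = 5/6.
The Row player indifferent between Alpha and Beta: q·8 + (1−q)·3 = q·5 + (1−q)·8 ⟹ 3 + 5q = 8 + (-3)q ⟹ q = 5/8.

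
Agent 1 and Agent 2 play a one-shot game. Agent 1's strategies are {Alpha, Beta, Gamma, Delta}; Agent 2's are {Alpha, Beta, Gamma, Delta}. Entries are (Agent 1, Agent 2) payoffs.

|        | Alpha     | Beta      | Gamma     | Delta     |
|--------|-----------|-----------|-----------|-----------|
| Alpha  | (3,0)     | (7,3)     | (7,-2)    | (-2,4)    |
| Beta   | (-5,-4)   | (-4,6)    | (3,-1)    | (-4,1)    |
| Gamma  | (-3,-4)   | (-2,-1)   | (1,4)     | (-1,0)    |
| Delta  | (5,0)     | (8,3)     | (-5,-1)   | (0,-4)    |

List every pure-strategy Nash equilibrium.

Find each player's best response to every opponent strategy; NE are the intersections.
Agent 1's best responses — vs Alpha: Delta (payoff 5); vs Beta: Delta (payoff 8); vs Gamma: Alpha (payoff 7); vs Delta: Delta (payoff 0).
Agent 2's best responses — vs Alpha: Delta (payoff 4); vs Beta: Beta (payoff 6); vs Gamma: Gamma (payoff 4); vs Delta: Beta (payoff 3).
The only mutual best response is (Delta, Beta); neither player gains by switching there.

(Delta, Beta)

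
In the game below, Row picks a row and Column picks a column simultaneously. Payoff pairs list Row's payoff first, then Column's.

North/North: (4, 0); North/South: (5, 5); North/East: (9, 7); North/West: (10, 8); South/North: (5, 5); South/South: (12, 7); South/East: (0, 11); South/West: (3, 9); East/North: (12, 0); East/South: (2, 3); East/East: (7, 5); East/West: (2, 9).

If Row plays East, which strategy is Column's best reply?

With Row fixed at East, Column's payoffs are: North → 0, South → 3, East → 5, West → 9.
The maximum is 9, achieved by West.

West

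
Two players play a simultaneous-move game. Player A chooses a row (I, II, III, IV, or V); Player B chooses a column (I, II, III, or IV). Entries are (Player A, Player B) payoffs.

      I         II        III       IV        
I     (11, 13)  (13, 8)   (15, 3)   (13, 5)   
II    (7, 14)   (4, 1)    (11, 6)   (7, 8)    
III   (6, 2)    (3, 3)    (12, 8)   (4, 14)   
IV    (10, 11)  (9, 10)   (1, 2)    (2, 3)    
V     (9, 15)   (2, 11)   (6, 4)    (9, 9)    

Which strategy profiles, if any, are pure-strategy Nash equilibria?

(I, I)

Check mutual best responses: a cell is a NE iff neither player can gain by unilaterally deviating.
Player A's best responses — vs I: I (payoff 11); vs II: I (payoff 13); vs III: I (payoff 15); vs IV: I (payoff 13).
Player B's best responses — vs I: I (payoff 13); vs II: I (payoff 14); vs III: IV (payoff 14); vs IV: I (payoff 11); vs V: I (payoff 15).
The only mutual best response is (I, I); neither player gains by switching there.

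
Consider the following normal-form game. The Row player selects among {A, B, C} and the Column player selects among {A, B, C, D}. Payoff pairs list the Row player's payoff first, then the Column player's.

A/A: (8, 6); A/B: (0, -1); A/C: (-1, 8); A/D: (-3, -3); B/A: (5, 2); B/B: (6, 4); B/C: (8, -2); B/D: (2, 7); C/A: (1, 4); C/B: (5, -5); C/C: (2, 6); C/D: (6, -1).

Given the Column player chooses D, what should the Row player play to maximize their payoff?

With the Column player fixed at D, the Row player's payoffs are: A → -3, B → 2, C → 6.
The maximum is 6, achieved by C.

C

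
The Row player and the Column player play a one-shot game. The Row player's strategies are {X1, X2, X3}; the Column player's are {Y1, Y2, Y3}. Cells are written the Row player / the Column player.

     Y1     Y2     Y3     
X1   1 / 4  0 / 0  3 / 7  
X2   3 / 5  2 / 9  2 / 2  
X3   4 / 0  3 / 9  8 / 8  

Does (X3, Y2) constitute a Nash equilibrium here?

Yes

Holding the Column player at Y2: the Row player gets 3 from X3, versus 0 from X1, 2 from X2. No profitable deviation for the Row player.
Holding the Row player at X3: the Column player gets 9 from Y2, versus 0 from Y1, 8 from Y3. No profitable deviation for the Column player either.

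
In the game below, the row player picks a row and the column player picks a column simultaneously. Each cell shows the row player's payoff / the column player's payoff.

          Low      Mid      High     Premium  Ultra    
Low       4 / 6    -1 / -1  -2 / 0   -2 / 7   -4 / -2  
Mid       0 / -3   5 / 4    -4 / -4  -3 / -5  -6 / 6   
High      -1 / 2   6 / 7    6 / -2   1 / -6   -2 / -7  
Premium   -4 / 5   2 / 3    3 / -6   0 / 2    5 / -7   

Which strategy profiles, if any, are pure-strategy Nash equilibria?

(High, Mid)

A profile is a Nash equilibrium when each player is best-responding to the other.
The row player's best responses — vs Low: Low (payoff 4); vs Mid: High (payoff 6); vs High: High (payoff 6); vs Premium: High (payoff 1); vs Ultra: Premium (payoff 5).
The column player's best responses — vs Low: Premium (payoff 7); vs Mid: Ultra (payoff 6); vs High: Mid (payoff 7); vs Premium: Low (payoff 5).
The only mutual best response is (High, Mid); neither player gains by switching there.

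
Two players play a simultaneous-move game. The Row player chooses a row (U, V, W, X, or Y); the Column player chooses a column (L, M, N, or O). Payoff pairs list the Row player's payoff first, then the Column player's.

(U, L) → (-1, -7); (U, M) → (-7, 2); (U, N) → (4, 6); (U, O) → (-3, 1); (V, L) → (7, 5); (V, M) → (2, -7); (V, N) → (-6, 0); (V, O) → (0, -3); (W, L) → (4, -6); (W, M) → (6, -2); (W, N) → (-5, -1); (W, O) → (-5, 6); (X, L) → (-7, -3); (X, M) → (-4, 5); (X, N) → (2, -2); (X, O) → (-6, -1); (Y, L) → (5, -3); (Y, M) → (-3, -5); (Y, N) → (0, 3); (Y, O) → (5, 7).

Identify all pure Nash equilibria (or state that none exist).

Check mutual best responses: a cell is a NE iff neither player can gain by unilaterally deviating.
The Row player's best responses — vs L: V (payoff 7); vs M: W (payoff 6); vs N: U (payoff 4); vs O: Y (payoff 5).
The Column player's best responses — vs U: N (payoff 6); vs V: L (payoff 5); vs W: O (payoff 6); vs X: M (payoff 5); vs Y: O (payoff 7).
Mutual best responses occur at (U, N), (V, L), and (Y, O); at each, neither player gains by switching.

(U, N), (V, L), and (Y, O)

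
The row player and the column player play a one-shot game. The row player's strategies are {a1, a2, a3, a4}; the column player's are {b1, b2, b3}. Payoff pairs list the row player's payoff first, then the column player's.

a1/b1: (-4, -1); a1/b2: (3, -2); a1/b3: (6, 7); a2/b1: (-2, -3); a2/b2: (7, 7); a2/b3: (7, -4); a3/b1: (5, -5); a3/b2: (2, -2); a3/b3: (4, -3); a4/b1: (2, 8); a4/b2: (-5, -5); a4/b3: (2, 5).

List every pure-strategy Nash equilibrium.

(a2, b2)

Find each player's best response to every opponent strategy; NE are the intersections.
The row player's best responses — vs b1: a3 (payoff 5); vs b2: a2 (payoff 7); vs b3: a2 (payoff 7).
The column player's best responses — vs a1: b3 (payoff 7); vs a2: b2 (payoff 7); vs a3: b2 (payoff -2); vs a4: b1 (payoff 8).
The only mutual best response is (a2, b2); neither player gains by switching there.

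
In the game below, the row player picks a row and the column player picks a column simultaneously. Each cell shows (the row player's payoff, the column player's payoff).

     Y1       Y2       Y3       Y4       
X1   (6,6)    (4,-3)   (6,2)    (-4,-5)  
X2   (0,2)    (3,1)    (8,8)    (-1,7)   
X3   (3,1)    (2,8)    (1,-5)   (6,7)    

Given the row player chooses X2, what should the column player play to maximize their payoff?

With the row player fixed at X2, the column player's payoffs are: Y1 → 2, Y2 → 1, Y3 → 8, Y4 → 7.
The maximum is 8, achieved by Y3.

Y3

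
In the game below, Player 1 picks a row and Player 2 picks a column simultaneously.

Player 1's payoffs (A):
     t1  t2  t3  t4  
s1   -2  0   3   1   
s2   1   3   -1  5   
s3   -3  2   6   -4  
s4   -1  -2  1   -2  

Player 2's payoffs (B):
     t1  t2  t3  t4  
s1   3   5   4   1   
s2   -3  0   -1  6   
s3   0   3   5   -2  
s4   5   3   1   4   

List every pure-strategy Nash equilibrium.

A profile is a Nash equilibrium when each player is best-responding to the other.
Player 1's best responses — vs t1: s2 (payoff 1); vs t2: s2 (payoff 3); vs t3: s3 (payoff 6); vs t4: s2 (payoff 5).
Player 2's best responses — vs s1: t2 (payoff 5); vs s2: t4 (payoff 6); vs s3: t3 (payoff 5); vs s4: t1 (payoff 5).
Mutual best responses occur at (s2, t4) and (s3, t3); at each, neither player gains by switching.

(s2, t4) and (s3, t3)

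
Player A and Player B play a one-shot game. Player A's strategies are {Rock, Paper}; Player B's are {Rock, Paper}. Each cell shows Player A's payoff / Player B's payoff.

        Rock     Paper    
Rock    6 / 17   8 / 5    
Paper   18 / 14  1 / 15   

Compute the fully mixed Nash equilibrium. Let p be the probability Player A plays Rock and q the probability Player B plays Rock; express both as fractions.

In a mixed NE each player is indifferent between their pure strategies, so the opponent's mix sets the indifference.
Player B indifferent between Rock and Paper: p·17 + (1−p)·14 = p·5 + (1−p)·15 ⟹ 14 + 3p = 15 + (-10)p ⟹ p = 1/13.
Player A indifferent between Rock and Paper: q·6 + (1−q)·8 = q·18 + (1−q)·1 ⟹ 8 + (-2)q = 1 + 17q ⟹ q = 7/19.

p = 1/13, q = 7/19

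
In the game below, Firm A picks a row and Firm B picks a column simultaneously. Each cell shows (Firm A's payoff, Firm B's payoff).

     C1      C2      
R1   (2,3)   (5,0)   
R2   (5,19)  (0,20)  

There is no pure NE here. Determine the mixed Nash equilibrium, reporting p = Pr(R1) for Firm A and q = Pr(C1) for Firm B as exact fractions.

Each player's mixing probability is pinned down by making the *other* player indifferent.
Firm B indifferent between C1 and C2: p·3 + (1−p)·19 = p·0 + (1−p)·20 ⟹ 19 + (-16)p = 20 + (-20)p ⟹ p = 1/4.
Firm A indifferent between R1 and R2: q·2 + (1−q)·5 = q·5 + (1−q)·0 ⟹ 5 + (-3)q = 0 + 5q ⟹ q = 5/8.

p = 1/4, q = 5/8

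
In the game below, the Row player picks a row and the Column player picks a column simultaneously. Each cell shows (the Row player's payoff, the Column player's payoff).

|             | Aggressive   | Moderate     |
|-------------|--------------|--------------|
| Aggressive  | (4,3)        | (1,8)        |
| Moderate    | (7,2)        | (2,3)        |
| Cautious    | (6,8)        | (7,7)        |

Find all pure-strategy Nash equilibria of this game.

A profile is a Nash equilibrium when each player is best-responding to the other.
The Row player's best responses — vs Aggressive: Moderate (payoff 7); vs Moderate: Cautious (payoff 7).
The Column player's best responses — vs Aggressive: Moderate (payoff 8); vs Moderate: Moderate (payoff 3); vs Cautious: Aggressive (payoff 8).
No cell has both players best-responding. For instance, the Row player's best reply to Aggressive is Moderate, but against Moderate the Column player prefers Moderate over Aggressive.

None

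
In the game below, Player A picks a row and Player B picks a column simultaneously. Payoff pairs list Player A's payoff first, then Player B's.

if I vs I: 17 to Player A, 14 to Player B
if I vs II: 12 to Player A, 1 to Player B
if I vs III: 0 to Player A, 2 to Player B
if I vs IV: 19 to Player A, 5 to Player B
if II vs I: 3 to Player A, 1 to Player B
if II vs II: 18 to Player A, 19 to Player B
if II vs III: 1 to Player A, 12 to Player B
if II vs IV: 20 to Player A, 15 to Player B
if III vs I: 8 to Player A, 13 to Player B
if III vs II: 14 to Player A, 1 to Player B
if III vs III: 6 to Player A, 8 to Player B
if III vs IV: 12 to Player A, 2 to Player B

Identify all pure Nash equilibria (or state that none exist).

A profile is a Nash equilibrium when each player is best-responding to the other.
Player A's best responses — vs I: I (payoff 17); vs II: II (payoff 18); vs III: III (payoff 6); vs IV: II (payoff 20).
Player B's best responses — vs I: I (payoff 14); vs II: II (payoff 19); vs III: I (payoff 13).
Mutual best responses occur at (I, I) and (II, II); at each, neither player gains by switching.

(I, I) and (II, II)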